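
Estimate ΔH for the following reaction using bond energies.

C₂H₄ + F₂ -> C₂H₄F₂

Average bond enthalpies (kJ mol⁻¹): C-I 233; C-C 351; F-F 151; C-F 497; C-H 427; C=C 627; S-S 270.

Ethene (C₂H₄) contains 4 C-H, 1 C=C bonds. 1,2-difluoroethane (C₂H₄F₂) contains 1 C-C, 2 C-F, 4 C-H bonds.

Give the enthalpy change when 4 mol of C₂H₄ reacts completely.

ΔH = −2268 kJ

Bonds broken (reactants):
  C-H: 4 × 427 = 1708
  C=C: 1 × 627 = 627
  F-F: 1 × 151 = 151
  Σ(broken) = 2486 kJ
Bonds formed (products):
  C-C: 1 × 351 = 351
  C-F: 2 × 497 = 994
  C-H: 4 × 427 = 1708
  Σ(formed) = 3053 kJ
ΔH = Σ(broken) − Σ(formed) = 2486 − 3053 = −567 kJ
For 4× the reaction as written: 4 × (−567) = −2268 kJ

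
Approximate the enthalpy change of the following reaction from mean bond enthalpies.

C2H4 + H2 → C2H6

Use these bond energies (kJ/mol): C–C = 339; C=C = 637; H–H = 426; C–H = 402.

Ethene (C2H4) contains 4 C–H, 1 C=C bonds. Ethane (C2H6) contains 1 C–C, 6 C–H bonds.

Bonds broken (reactants):
  C–H: 4 × 402 = 1608
  C=C: 1 × 637 = 637
  H–H: 1 × 426 = 426
  Σ(broken) = 2671 kJ
Bonds formed (products):
  C–C: 1 × 339 = 339
  C–H: 6 × 402 = 2412
  Σ(formed) = 2751 kJ
ΔH = Σ(broken) − Σ(formed) = 2671 − 2751 = −80 kJ

ΔH ≈ −80 kJ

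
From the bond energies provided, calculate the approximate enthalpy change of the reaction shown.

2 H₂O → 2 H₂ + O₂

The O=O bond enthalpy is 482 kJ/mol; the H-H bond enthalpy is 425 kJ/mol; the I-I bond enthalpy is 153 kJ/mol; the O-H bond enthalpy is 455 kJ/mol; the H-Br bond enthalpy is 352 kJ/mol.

ΔH ≈ +488 kJ

Bonds broken (reactants):
  O-H: 4 × 455 = 1820
  Σ(broken) = 1820 kJ
Bonds formed (products):
  H-H: 2 × 425 = 850
  O=O: 1 × 482 = 482
  Σ(formed) = 1332 kJ
ΔH = Σ(broken) − Σ(formed) = 1820 − 1332 = +488 kJ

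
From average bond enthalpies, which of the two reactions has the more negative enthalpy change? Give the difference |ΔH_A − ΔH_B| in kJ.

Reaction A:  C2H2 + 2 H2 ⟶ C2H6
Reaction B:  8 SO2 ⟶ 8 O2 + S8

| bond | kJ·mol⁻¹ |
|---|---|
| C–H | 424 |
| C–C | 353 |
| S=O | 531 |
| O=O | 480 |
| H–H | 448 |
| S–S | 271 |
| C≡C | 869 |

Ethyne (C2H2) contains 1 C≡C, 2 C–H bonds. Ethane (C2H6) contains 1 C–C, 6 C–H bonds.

Reaction A:
  Bonds broken (reactants):
    C≡C: 1 × 869 = 869
    C–H: 2 × 424 = 848
    H–H: 2 × 448 = 896
    Σ(broken) = 2613 kJ
  Bonds formed (products):
    C–C: 1 × 353 = 353
    C–H: 6 × 424 = 2544
    Σ(formed) = 2897 kJ
  ΔH_A = 2613 − 2897 = −284 kJ
Reaction B:
  Bonds broken (reactants):
    S=O: 16 × 531 = 8496
    Σ(broken) = 8496 kJ
  Bonds formed (products):
    O=O: 8 × 480 = 3840
    S–S: 8 × 271 = 2168
    Σ(formed) = 6008 kJ
  ΔH_B = 8496 − 6008 = +2488 kJ
ΔH_A − ΔH_B = −2772 kJ, so reaction A has the more negative ΔH; |ΔH_A − ΔH_B| = 2772 kJ.

Reaction A, by 2772 kJ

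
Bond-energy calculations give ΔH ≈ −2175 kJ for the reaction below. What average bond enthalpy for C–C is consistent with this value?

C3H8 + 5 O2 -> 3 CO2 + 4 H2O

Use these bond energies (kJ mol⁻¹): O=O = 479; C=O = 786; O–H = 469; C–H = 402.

Let D be the C–C bond energy.
Σ(broken) = 2×D + 8×402 + 5×479 = 5611 + 2D
Σ(formed) = 6×786 + 8×469 = 8468
ΔH = Σ(broken) − Σ(formed) = (5611 + 2D) − (8468) = −2857 + 2D
Setting this equal to −2175 kJ gives 2D = 682, so D = 341 kJ/mol.

D(C–C) ≈ 341 kJ/mol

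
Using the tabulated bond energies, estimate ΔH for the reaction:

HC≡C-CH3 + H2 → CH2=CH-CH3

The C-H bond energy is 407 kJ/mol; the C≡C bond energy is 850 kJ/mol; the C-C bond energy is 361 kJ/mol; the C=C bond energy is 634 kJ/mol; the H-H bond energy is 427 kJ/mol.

ΔH ≈ −171 kJ

Bonds broken (reactants):
  C≡C: 1 × 850 = 850
  C-C: 1 × 361 = 361
  C-H: 4 × 407 = 1628
  H-H: 1 × 427 = 427
  Σ(broken) = 3266 kJ
Bonds formed (products):
  C-C: 1 × 361 = 361
  C-H: 6 × 407 = 2442
  C=C: 1 × 634 = 634
  Σ(formed) = 3437 kJ
ΔH = Σ(broken) − Σ(formed) = 3266 − 3437 = −171 kJ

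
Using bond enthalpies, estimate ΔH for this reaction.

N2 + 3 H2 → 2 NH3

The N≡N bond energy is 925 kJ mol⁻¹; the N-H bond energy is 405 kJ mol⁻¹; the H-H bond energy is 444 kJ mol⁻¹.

ΔH ≈ −173 kJ

Bonds broken (reactants):
  H-H: 3 × 444 = 1332
  N≡N: 1 × 925 = 925
  Σ(broken) = 2257 kJ
Bonds formed (products):
  N-H: 6 × 405 = 2430
  Σ(formed) = 2430 kJ
ΔH = Σ(broken) − Σ(formed) = 2257 − 2430 = −173 kJ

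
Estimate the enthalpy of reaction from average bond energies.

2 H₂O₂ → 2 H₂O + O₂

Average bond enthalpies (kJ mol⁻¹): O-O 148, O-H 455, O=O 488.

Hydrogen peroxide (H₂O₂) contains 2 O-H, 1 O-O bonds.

Bonds broken (reactants):
  O-H: 4 × 455 = 1820
  O-O: 2 × 148 = 296
  Σ(broken) = 2116 kJ
Bonds formed (products):
  O-H: 4 × 455 = 1820
  O=O: 1 × 488 = 488
  Σ(formed) = 2308 kJ
ΔH = Σ(broken) − Σ(formed) = 2116 − 2308 = −192 kJ

ΔH ≈ −192 kJ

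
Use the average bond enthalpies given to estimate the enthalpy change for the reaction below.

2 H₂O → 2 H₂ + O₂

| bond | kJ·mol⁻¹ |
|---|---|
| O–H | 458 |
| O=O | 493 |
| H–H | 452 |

ΔH ≈ +435 kJ

Bonds broken (reactants):
  O–H: 4 × 458 = 1832
  Σ(broken) = 1832 kJ
Bonds formed (products):
  H–H: 2 × 452 = 904
  O=O: 1 × 493 = 493
  Σ(formed) = 1397 kJ
ΔH = Σ(broken) − Σ(formed) = 1832 − 1397 = +435 kJ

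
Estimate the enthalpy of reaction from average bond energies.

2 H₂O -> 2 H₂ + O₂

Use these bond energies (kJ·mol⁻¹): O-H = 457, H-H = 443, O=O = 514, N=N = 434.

ΔH ≈ +428 kJ

Bonds broken (reactants):
  O-H: 4 × 457 = 1828
  Σ(broken) = 1828 kJ
Bonds formed (products):
  H-H: 2 × 443 = 886
  O=O: 1 × 514 = 514
  Σ(formed) = 1400 kJ
ΔH = Σ(broken) − Σ(formed) = 1828 − 1400 = +428 kJ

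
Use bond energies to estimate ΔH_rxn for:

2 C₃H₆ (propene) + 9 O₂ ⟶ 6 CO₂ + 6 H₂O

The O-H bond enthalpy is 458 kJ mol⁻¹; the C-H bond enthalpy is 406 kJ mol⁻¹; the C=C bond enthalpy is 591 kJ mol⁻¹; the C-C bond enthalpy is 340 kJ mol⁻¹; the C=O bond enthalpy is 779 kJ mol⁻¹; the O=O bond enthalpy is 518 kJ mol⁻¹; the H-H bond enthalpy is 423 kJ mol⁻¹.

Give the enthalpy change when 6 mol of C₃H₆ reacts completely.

ΔH = −10344 kJ

Bonds broken (reactants):
  C-C: 2 × 340 = 680
  C-H: 12 × 406 = 4872
  C=C: 2 × 591 = 1182
  O=O: 9 × 518 = 4662
  Σ(broken) = 11396 kJ
Bonds formed (products):
  C=O: 12 × 779 = 9348
  O-H: 12 × 458 = 5496
  Σ(formed) = 14844 kJ
ΔH = Σ(broken) − Σ(formed) = 11396 − 14844 = −3448 kJ
For 3× the reaction as written: 3 × (−3448) = −10344 kJ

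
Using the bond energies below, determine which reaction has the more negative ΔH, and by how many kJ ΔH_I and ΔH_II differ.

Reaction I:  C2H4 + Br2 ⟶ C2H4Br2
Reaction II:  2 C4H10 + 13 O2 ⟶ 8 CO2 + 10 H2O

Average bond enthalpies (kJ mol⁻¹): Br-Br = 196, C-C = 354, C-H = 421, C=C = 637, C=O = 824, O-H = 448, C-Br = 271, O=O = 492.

Reaction I:
  Bonds broken (reactants):
    Br-Br: 1 × 196 = 196
    C-H: 4 × 421 = 1684
    C=C: 1 × 637 = 637
    Σ(broken) = 2517 kJ
  Bonds formed (products):
    C-Br: 2 × 271 = 542
    C-C: 1 × 354 = 354
    C-H: 4 × 421 = 1684
    Σ(formed) = 2580 kJ
  ΔH_I = 2517 − 2580 = −63 kJ
Reaction II:
  Bonds broken (reactants):
    C-C: 6 × 354 = 2124
    C-H: 20 × 421 = 8420
    O=O: 13 × 492 = 6396
    Σ(broken) = 16940 kJ
  Bonds formed (products):
    C=O: 16 × 824 = 13184
    O-H: 20 × 448 = 8960
    Σ(formed) = 22144 kJ
  ΔH_II = 16940 − 22144 = −5204 kJ
ΔH_I − ΔH_II = +5141 kJ, so reaction II has the more negative ΔH; |ΔH_I − ΔH_II| = 5141 kJ.

Reaction II, by 5141 kJ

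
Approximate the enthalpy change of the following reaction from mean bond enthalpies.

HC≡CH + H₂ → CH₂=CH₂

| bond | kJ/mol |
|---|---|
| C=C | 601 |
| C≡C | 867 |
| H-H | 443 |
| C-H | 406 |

Bonds broken (reactants):
  C≡C: 1 × 867 = 867
  C-H: 2 × 406 = 812
  H-H: 1 × 443 = 443
  Σ(broken) = 2122 kJ
Bonds formed (products):
  C-H: 4 × 406 = 1624
  C=C: 1 × 601 = 601
  Σ(formed) = 2225 kJ
ΔH = Σ(broken) − Σ(formed) = 2122 − 2225 = −103 kJ

ΔH ≈ −103 kJ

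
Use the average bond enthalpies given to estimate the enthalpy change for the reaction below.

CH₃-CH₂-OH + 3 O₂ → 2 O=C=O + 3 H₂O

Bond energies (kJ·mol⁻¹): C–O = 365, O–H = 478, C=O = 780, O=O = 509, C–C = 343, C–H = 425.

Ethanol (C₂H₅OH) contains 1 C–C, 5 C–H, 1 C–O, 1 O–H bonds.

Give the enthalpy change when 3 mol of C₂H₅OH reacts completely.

ΔH = −3450 kJ

Bonds broken (reactants):
  C–C: 1 × 343 = 343
  C–H: 5 × 425 = 2125
  C–O: 1 × 365 = 365
  O–H: 1 × 478 = 478
  O=O: 3 × 509 = 1527
  Σ(broken) = 4838 kJ
Bonds formed (products):
  C=O: 4 × 780 = 3120
  O–H: 6 × 478 = 2868
  Σ(formed) = 5988 kJ
ΔH = Σ(broken) − Σ(formed) = 4838 − 5988 = −1150 kJ
For 3× the reaction as written: 3 × (−1150) = −3450 kJ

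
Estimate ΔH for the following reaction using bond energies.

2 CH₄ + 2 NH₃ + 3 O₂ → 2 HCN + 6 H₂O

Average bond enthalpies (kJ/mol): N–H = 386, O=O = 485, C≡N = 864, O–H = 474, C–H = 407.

ΔH ≈ −1203 kJ

Bonds broken (reactants):
  C–H: 8 × 407 = 3256
  N–H: 6 × 386 = 2316
  O=O: 3 × 485 = 1455
  Σ(broken) = 7027 kJ
Bonds formed (products):
  C≡N: 2 × 864 = 1728
  C–H: 2 × 407 = 814
  O–H: 12 × 474 = 5688
  Σ(formed) = 8230 kJ
ΔH = Σ(broken) − Σ(formed) = 7027 − 8230 = −1203 kJ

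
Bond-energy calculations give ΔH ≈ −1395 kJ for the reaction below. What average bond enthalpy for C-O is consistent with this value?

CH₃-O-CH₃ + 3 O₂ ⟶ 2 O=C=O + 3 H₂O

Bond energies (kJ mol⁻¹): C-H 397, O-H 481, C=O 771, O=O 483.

Let D be the C-O bond energy.
Σ(broken) = 6×397 + 2×D + 3×483 = 3831 + 2D
Σ(formed) = 4×771 + 6×481 = 5970
ΔH = Σ(broken) − Σ(formed) = (3831 + 2D) − (5970) = −2139 + 2D
Setting this equal to −1395 kJ gives 2D = 744, so D = 372 kJ/mol.

D(C-O) ≈ 372 kJ/mol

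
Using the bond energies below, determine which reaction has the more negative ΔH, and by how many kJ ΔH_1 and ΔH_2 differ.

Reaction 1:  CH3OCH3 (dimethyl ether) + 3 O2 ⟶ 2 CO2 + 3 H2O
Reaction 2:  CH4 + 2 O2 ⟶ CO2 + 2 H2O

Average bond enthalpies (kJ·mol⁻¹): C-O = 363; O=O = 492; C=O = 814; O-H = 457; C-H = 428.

Reaction 1, by 468 kJ

Reaction 1:
  Bonds broken (reactants):
    C-H: 6 × 428 = 2568
    C-O: 2 × 363 = 726
    O=O: 3 × 492 = 1476
    Σ(broken) = 4770 kJ
  Bonds formed (products):
    C=O: 4 × 814 = 3256
    O-H: 6 × 457 = 2742
    Σ(formed) = 5998 kJ
  ΔH_1 = 4770 − 5998 = −1228 kJ
Reaction 2:
  Bonds broken (reactants):
    C-H: 4 × 428 = 1712
    O=O: 2 × 492 = 984
    Σ(broken) = 2696 kJ
  Bonds formed (products):
    C=O: 2 × 814 = 1628
    O-H: 4 × 457 = 1828
    Σ(formed) = 3456 kJ
  ΔH_2 = 2696 − 3456 = −760 kJ
ΔH_1 − ΔH_2 = −468 kJ, so reaction 1 has the more negative ΔH; |ΔH_1 − ΔH_2| = 468 kJ.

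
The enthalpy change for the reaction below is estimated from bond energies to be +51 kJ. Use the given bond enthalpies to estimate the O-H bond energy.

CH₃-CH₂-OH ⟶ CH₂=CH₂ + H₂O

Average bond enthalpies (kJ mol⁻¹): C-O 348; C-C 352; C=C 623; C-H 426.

Let D be the O-H bond energy.
Σ(broken) = 1×352 + 5×426 + 1×348 + 1×D = 2830 + D
Σ(formed) = 4×426 + 1×623 + 2×D = 2327 + 2D
ΔH = Σ(broken) − Σ(formed) = (2830 + D) − (2327 + 2D) = +503 − D
Setting this equal to +51 kJ gives D = 452 kJ/mol.

D(O-H) ≈ 452 kJ/mol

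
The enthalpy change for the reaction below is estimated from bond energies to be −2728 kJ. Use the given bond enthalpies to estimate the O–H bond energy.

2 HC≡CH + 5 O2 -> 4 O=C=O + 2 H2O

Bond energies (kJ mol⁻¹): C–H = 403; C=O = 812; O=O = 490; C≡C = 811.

D(O–H) ≈ 479 kJ/mol

Let D be the O–H bond energy.
Σ(broken) = 2×811 + 4×403 + 5×490 = 5684
Σ(formed) = 8×812 + 4×D = 6496 + 4D
ΔH = Σ(broken) − Σ(formed) = (5684) − (6496 + 4D) = −812 − 4D
Setting this equal to −2728 kJ gives 4D = 1916, so D = 479 kJ/mol.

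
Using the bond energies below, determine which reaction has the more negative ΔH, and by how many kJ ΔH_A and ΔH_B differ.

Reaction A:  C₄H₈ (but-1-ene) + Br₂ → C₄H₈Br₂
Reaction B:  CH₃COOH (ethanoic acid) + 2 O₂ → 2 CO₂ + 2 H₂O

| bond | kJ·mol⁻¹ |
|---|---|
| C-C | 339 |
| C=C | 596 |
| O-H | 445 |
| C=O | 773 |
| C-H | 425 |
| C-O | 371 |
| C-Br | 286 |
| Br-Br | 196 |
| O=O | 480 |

Reaction B, by 590 kJ

Reaction A:
  Bonds broken (reactants):
    Br-Br: 1 × 196 = 196
    C-C: 2 × 339 = 678
    C-H: 8 × 425 = 3400
    C=C: 1 × 596 = 596
    Σ(broken) = 4870 kJ
  Bonds formed (products):
    C-Br: 2 × 286 = 572
    C-C: 3 × 339 = 1017
    C-H: 8 × 425 = 3400
    Σ(formed) = 4989 kJ
  ΔH_A = 4870 − 4989 = −119 kJ
Reaction B:
  Bonds broken (reactants):
    C-C: 1 × 339 = 339
    C-H: 3 × 425 = 1275
    C-O: 1 × 371 = 371
    C=O: 1 × 773 = 773
    O-H: 1 × 445 = 445
    O=O: 2 × 480 = 960
    Σ(broken) = 4163 kJ
  Bonds formed (products):
    C=O: 4 × 773 = 3092
    O-H: 4 × 445 = 1780
    Σ(formed) = 4872 kJ
  ΔH_B = 4163 − 4872 = −709 kJ
ΔH_A − ΔH_B = +590 kJ, so reaction B has the more negative ΔH; |ΔH_A − ΔH_B| = 590 kJ.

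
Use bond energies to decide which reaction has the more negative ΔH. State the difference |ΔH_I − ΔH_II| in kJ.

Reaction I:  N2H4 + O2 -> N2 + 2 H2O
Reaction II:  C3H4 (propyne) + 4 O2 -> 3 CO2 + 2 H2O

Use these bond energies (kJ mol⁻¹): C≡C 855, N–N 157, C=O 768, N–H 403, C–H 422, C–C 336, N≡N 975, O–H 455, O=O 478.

Reaction I:
  Bonds broken (reactants):
    N–H: 4 × 403 = 1612
    N–N: 1 × 157 = 157
    O=O: 1 × 478 = 478
    Σ(broken) = 2247 kJ
  Bonds formed (products):
    N≡N: 1 × 975 = 975
    O–H: 4 × 455 = 1820
    Σ(formed) = 2795 kJ
  ΔH_I = 2247 − 2795 = −548 kJ
Reaction II:
  Bonds broken (reactants):
    C≡C: 1 × 855 = 855
    C–C: 1 × 336 = 336
    C–H: 4 × 422 = 1688
    O=O: 4 × 478 = 1912
    Σ(broken) = 4791 kJ
  Bonds formed (products):
    C=O: 6 × 768 = 4608
    O–H: 4 × 455 = 1820
    Σ(formed) = 6428 kJ
  ΔH_II = 4791 − 6428 = −1637 kJ
ΔH_I − ΔH_II = +1089 kJ, so reaction II has the more negative ΔH; |ΔH_I − ΔH_II| = 1089 kJ.

Reaction II, by 1089 kJ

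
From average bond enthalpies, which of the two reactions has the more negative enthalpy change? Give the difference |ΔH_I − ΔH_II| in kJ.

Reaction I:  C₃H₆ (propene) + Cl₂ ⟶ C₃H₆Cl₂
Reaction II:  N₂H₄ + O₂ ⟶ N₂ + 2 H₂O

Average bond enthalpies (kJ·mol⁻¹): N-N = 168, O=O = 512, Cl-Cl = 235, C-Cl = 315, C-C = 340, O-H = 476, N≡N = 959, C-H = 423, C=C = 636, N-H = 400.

Reaction II, by 484 kJ

Reaction I:
  Bonds broken (reactants):
    C-C: 1 × 340 = 340
    C-H: 6 × 423 = 2538
    C=C: 1 × 636 = 636
    Cl-Cl: 1 × 235 = 235
    Σ(broken) = 3749 kJ
  Bonds formed (products):
    C-C: 2 × 340 = 680
    C-Cl: 2 × 315 = 630
    C-H: 6 × 423 = 2538
    Σ(formed) = 3848 kJ
  ΔH_I = 3749 − 3848 = −99 kJ
Reaction II:
  Bonds broken (reactants):
    N-H: 4 × 400 = 1600
    N-N: 1 × 168 = 168
    O=O: 1 × 512 = 512
    Σ(broken) = 2280 kJ
  Bonds formed (products):
    N≡N: 1 × 959 = 959
    O-H: 4 × 476 = 1904
    Σ(formed) = 2863 kJ
  ΔH_II = 2280 − 2863 = −583 kJ
ΔH_I − ΔH_II = +484 kJ, so reaction II has the more negative ΔH; |ΔH_I − ΔH_II| = 484 kJ.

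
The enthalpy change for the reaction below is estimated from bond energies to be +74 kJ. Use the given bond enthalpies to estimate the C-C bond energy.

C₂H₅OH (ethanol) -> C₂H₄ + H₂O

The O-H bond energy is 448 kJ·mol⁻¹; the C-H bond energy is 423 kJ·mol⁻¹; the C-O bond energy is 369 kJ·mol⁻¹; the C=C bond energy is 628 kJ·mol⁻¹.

D(C-C) ≈ 358 kJ/mol

Let D be the C-C bond energy.
Σ(broken) = 1×D + 5×423 + 1×369 + 1×448 = 2932 + D
Σ(formed) = 4×423 + 1×628 + 2×448 = 3216
ΔH = Σ(broken) − Σ(formed) = (2932 + D) − (3216) = −284 + D
Setting this equal to +74 kJ gives D = 358 kJ/mol.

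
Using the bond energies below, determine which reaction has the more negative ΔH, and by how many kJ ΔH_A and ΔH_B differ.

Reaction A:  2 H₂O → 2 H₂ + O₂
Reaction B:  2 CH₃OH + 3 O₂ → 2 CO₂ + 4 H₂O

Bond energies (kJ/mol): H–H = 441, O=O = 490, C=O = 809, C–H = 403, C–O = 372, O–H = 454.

Reaction A:
  Bonds broken (reactants):
    O–H: 4 × 454 = 1816
    Σ(broken) = 1816 kJ
  Bonds formed (products):
    H–H: 2 × 441 = 882
    O=O: 1 × 490 = 490
    Σ(formed) = 1372 kJ
  ΔH_A = 1816 − 1372 = +444 kJ
Reaction B:
  Bonds broken (reactants):
    C–H: 6 × 403 = 2418
    C–O: 2 × 372 = 744
    O–H: 2 × 454 = 908
    O=O: 3 × 490 = 1470
    Σ(broken) = 5540 kJ
  Bonds formed (products):
    C=O: 4 × 809 = 3236
    O–H: 8 × 454 = 3632
    Σ(formed) = 6868 kJ
  ΔH_B = 5540 − 6868 = −1328 kJ
ΔH_A − ΔH_B = +1772 kJ, so reaction B has the more negative ΔH; |ΔH_A − ΔH_B| = 1772 kJ.

Reaction B, by 1772 kJ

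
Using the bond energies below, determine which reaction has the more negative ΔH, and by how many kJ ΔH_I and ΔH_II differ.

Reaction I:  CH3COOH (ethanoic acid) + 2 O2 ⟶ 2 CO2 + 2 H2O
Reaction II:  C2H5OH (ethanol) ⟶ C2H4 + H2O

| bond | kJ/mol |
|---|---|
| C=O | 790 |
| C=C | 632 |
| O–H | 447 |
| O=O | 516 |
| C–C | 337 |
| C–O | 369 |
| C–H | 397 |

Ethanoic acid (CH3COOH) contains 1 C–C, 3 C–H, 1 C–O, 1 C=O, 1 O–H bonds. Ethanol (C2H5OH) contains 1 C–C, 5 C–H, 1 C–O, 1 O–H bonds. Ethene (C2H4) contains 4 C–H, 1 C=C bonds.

Reaction I:
  Bonds broken (reactants):
    C–C: 1 × 337 = 337
    C–H: 3 × 397 = 1191
    C–O: 1 × 369 = 369
    C=O: 1 × 790 = 790
    O–H: 1 × 447 = 447
    O=O: 2 × 516 = 1032
    Σ(broken) = 4166 kJ
  Bonds formed (products):
    C=O: 4 × 790 = 3160
    O–H: 4 × 447 = 1788
    Σ(formed) = 4948 kJ
  ΔH_I = 4166 − 4948 = −782 kJ
Reaction II:
  Bonds broken (reactants):
    C–C: 1 × 337 = 337
    C–H: 5 × 397 = 1985
    C–O: 1 × 369 = 369
    O–H: 1 × 447 = 447
    Σ(broken) = 3138 kJ
  Bonds formed (products):
    C–H: 4 × 397 = 1588
    C=C: 1 × 632 = 632
    O–H: 2 × 447 = 894
    Σ(formed) = 3114 kJ
  ΔH_II = 3138 − 3114 = +24 kJ
ΔH_I − ΔH_II = −806 kJ, so reaction I has the more negative ΔH; |ΔH_I − ΔH_II| = 806 kJ.

Reaction I, by 806 kJ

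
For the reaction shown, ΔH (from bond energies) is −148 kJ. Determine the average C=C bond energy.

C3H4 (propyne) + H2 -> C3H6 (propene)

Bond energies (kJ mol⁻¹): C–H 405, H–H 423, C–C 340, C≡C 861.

Let D be the C=C bond energy.
Σ(broken) = 1×861 + 1×340 + 4×405 + 1×423 = 3244
Σ(formed) = 1×340 + 6×405 + 1×D = 2770 + D
ΔH = Σ(broken) − Σ(formed) = (3244) − (2770 + D) = +474 − D
Setting this equal to −148 kJ gives D = 622 kJ/mol.

D(C=C) ≈ 622 kJ/mol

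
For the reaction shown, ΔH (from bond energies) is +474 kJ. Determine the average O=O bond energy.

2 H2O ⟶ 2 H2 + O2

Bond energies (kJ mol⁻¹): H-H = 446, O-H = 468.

Let D be the O=O bond energy.
Σ(broken) = 4×468 = 1872
Σ(formed) = 2×446 + 1×D = 892 + D
ΔH = Σ(broken) − Σ(formed) = (1872) − (892 + D) = +980 − D
Setting this equal to +474 kJ gives D = 506 kJ/mol.

D(O=O) ≈ 506 kJ/mol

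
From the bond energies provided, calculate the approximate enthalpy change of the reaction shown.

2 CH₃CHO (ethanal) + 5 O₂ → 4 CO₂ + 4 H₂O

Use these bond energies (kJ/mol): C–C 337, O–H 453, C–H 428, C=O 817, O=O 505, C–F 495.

Bonds broken (reactants):
  C–C: 2 × 337 = 674
  C–H: 8 × 428 = 3424
  C=O: 2 × 817 = 1634
  O=O: 5 × 505 = 2525
  Σ(broken) = 8257 kJ
Bonds formed (products):
  C=O: 8 × 817 = 6536
  O–H: 8 × 453 = 3624
  Σ(formed) = 10160 kJ
ΔH = Σ(broken) − Σ(formed) = 8257 − 10160 = −1903 kJ

ΔH ≈ −1903 kJ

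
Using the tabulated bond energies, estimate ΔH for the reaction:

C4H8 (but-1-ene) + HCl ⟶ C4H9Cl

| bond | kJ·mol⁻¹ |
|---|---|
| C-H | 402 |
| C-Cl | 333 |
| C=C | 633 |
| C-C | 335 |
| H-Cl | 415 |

Bonds broken (reactants):
  C-C: 2 × 335 = 670
  C-H: 8 × 402 = 3216
  C=C: 1 × 633 = 633
  H-Cl: 1 × 415 = 415
  Σ(broken) = 4934 kJ
Bonds formed (products):
  C-C: 3 × 335 = 1005
  C-Cl: 1 × 333 = 333
  C-H: 9 × 402 = 3618
  Σ(formed) = 4956 kJ
ΔH = Σ(broken) − Σ(formed) = 4934 − 4956 = −22 kJ

ΔH ≈ −22 kJ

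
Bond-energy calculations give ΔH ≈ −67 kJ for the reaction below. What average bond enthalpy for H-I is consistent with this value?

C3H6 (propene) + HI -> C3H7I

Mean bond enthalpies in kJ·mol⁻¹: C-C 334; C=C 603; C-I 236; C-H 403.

Let D be the H-I bond energy.
Σ(broken) = 1×334 + 6×403 + 1×603 + 1×D = 3355 + D
Σ(formed) = 2×334 + 7×403 + 1×236 = 3725
ΔH = Σ(broken) − Σ(formed) = (3355 + D) − (3725) = −370 + D
Setting this equal to −67 kJ gives D = 303 kJ/mol.

D(H-I) ≈ 303 kJ/mol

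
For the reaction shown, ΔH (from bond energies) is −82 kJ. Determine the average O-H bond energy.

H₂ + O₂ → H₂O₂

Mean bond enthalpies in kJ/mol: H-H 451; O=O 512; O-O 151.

Let D be the O-H bond energy.
Σ(broken) = 1×451 + 1×512 = 963
Σ(formed) = 2×D + 1×151 = 151 + 2D
ΔH = Σ(broken) − Σ(formed) = (963) − (151 + 2D) = +812 − 2D
Setting this equal to −82 kJ gives 2D = 894, so D = 447 kJ/mol.

D(O-H) ≈ 447 kJ/mol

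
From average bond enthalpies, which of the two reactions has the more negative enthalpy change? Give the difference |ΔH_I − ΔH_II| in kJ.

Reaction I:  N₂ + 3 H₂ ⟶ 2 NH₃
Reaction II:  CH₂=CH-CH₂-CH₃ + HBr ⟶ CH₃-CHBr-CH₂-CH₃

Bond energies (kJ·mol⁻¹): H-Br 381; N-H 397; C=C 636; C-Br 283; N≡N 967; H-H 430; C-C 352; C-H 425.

Reaction I, by 82 kJ

Reaction I:
  Bonds broken (reactants):
    H-H: 3 × 430 = 1290
    N≡N: 1 × 967 = 967
    Σ(broken) = 2257 kJ
  Bonds formed (products):
    N-H: 6 × 397 = 2382
    Σ(formed) = 2382 kJ
  ΔH_I = 2257 − 2382 = −125 kJ
Reaction II:
  Bonds broken (reactants):
    C-C: 2 × 352 = 704
    C-H: 8 × 425 = 3400
    C=C: 1 × 636 = 636
    H-Br: 1 × 381 = 381
    Σ(broken) = 5121 kJ
  Bonds formed (products):
    C-Br: 1 × 283 = 283
    C-C: 3 × 352 = 1056
    C-H: 9 × 425 = 3825
    Σ(formed) = 5164 kJ
  ΔH_II = 5121 − 5164 = −43 kJ
ΔH_I − ΔH_II = −82 kJ, so reaction I has the more negative ΔH; |ΔH_I − ΔH_II| = 82 kJ.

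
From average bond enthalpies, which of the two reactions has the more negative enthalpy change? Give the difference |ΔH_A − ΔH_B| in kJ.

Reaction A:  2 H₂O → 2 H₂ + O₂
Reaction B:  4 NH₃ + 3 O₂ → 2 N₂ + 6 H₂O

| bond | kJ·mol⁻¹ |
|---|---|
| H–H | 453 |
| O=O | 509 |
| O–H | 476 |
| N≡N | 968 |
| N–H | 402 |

Reaction B, by 1786 kJ

Reaction A:
  Bonds broken (reactants):
    O–H: 4 × 476 = 1904
    Σ(broken) = 1904 kJ
  Bonds formed (products):
    H–H: 2 × 453 = 906
    O=O: 1 × 509 = 509
    Σ(formed) = 1415 kJ
  ΔH_A = 1904 − 1415 = +489 kJ
Reaction B:
  Bonds broken (reactants):
    N–H: 12 × 402 = 4824
    O=O: 3 × 509 = 1527
    Σ(broken) = 6351 kJ
  Bonds formed (products):
    N≡N: 2 × 968 = 1936
    O–H: 12 × 476 = 5712
    Σ(formed) = 7648 kJ
  ΔH_B = 6351 − 7648 = −1297 kJ
ΔH_A − ΔH_B = +1786 kJ, so reaction B has the more negative ΔH; |ΔH_A − ΔH_B| = 1786 kJ.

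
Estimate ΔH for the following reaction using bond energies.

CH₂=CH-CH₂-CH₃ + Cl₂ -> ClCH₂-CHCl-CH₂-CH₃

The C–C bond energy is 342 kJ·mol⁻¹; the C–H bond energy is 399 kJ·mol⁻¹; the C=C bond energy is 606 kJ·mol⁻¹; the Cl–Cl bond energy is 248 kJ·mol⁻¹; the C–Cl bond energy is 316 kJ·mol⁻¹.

ΔH ≈ −120 kJ

Bonds broken (reactants):
  C–C: 2 × 342 = 684
  C–H: 8 × 399 = 3192
  C=C: 1 × 606 = 606
  Cl–Cl: 1 × 248 = 248
  Σ(broken) = 4730 kJ
Bonds formed (products):
  C–C: 3 × 342 = 1026
  C–Cl: 2 × 316 = 632
  C–H: 8 × 399 = 3192
  Σ(formed) = 4850 kJ
ΔH = Σ(broken) − Σ(formed) = 4730 − 4850 = −120 kJ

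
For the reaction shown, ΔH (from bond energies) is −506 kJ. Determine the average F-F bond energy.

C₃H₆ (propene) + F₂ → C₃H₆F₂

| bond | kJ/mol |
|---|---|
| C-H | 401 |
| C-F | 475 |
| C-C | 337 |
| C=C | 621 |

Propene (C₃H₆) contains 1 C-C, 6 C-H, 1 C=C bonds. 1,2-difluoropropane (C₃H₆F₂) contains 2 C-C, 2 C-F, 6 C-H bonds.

Let D be the F-F bond energy.
Σ(broken) = 1×337 + 6×401 + 1×621 + 1×D = 3364 + D
Σ(formed) = 2×337 + 2×475 + 6×401 = 4030
ΔH = Σ(broken) − Σ(formed) = (3364 + D) − (4030) = −666 + D
Setting this equal to −506 kJ gives D = 160 kJ/mol.

D(F-F) ≈ 160 kJ/mol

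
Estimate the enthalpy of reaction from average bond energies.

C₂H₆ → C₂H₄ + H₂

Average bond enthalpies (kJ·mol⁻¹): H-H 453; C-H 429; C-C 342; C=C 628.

Bonds broken (reactants):
  C-C: 1 × 342 = 342
  C-H: 6 × 429 = 2574
  Σ(broken) = 2916 kJ
Bonds formed (products):
  C-H: 4 × 429 = 1716
  C=C: 1 × 628 = 628
  H-H: 1 × 453 = 453
  Σ(formed) = 2797 kJ
ΔH = Σ(broken) − Σ(formed) = 2916 − 2797 = +119 kJ

ΔH ≈ +119 kJ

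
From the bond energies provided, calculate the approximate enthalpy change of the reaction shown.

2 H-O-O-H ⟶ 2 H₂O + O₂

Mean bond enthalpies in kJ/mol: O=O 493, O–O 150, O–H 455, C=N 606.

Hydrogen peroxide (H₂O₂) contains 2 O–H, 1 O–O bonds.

ΔH ≈ −193 kJ

Bonds broken (reactants):
  O–H: 4 × 455 = 1820
  O–O: 2 × 150 = 300
  Σ(broken) = 2120 kJ
Bonds formed (products):
  O–H: 4 × 455 = 1820
  O=O: 1 × 493 = 493
  Σ(formed) = 2313 kJ
ΔH = Σ(broken) − Σ(formed) = 2120 − 2313 = −193 kJ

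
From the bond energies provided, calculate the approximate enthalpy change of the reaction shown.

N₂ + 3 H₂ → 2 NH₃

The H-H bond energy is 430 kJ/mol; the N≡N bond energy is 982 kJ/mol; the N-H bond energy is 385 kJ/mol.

ΔH ≈ −38 kJ

Bonds broken (reactants):
  H-H: 3 × 430 = 1290
  N≡N: 1 × 982 = 982
  Σ(broken) = 2272 kJ
Bonds formed (products):
  N-H: 6 × 385 = 2310
  Σ(formed) = 2310 kJ
ΔH = Σ(broken) − Σ(formed) = 2272 − 2310 = −38 kJ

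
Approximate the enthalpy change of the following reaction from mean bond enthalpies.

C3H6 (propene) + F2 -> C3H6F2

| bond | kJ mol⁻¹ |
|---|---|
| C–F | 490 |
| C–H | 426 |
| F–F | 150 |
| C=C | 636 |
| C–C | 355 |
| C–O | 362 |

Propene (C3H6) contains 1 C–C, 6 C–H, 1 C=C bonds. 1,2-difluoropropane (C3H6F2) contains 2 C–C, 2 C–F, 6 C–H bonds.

Bonds broken (reactants):
  C–C: 1 × 355 = 355
  C–H: 6 × 426 = 2556
  C=C: 1 × 636 = 636
  F–F: 1 × 150 = 150
  Σ(broken) = 3697 kJ
Bonds formed (products):
  C–C: 2 × 355 = 710
  C–F: 2 × 490 = 980
  C–H: 6 × 426 = 2556
  Σ(formed) = 4246 kJ
ΔH = Σ(broken) − Σ(formed) = 3697 − 4246 = −549 kJ

ΔH ≈ −549 kJ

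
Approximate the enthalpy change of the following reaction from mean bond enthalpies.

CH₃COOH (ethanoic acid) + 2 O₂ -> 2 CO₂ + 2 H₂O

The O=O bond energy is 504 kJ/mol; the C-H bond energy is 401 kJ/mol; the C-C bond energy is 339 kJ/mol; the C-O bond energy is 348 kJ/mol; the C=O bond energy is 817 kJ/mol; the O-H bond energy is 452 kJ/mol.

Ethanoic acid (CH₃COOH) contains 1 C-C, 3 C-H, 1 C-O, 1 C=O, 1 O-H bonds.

Bonds broken (reactants):
  C-C: 1 × 339 = 339
  C-H: 3 × 401 = 1203
  C-O: 1 × 348 = 348
  C=O: 1 × 817 = 817
  O-H: 1 × 452 = 452
  O=O: 2 × 504 = 1008
  Σ(broken) = 4167 kJ
Bonds formed (products):
  C=O: 4 × 817 = 3268
  O-H: 4 × 452 = 1808
  Σ(formed) = 5076 kJ
ΔH = Σ(broken) − Σ(formed) = 4167 − 5076 = −909 kJ

ΔH ≈ −909 kJ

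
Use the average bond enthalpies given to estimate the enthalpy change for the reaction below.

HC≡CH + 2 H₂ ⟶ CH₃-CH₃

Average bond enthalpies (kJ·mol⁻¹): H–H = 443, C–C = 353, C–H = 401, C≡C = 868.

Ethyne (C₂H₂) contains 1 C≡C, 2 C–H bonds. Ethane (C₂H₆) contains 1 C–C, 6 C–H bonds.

ΔH ≈ −203 kJ

Bonds broken (reactants):
  C≡C: 1 × 868 = 868
  C–H: 2 × 401 = 802
  H–H: 2 × 443 = 886
  Σ(broken) = 2556 kJ
Bonds formed (products):
  C–C: 1 × 353 = 353
  C–H: 6 × 401 = 2406
  Σ(formed) = 2759 kJ
ΔH = Σ(broken) − Σ(formed) = 2556 − 2759 = −203 kJ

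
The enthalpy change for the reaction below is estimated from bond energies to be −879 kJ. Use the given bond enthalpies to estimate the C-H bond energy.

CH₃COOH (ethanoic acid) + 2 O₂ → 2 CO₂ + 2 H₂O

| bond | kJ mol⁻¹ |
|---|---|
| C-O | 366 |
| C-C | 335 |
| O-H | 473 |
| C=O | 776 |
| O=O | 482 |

D(C-H) ≈ 401 kJ/mol

Let D be the C-H bond energy.
Σ(broken) = 1×335 + 3×D + 1×366 + 1×776 + 1×473 + 2×482 = 2914 + 3D
Σ(formed) = 4×776 + 4×473 = 4996
ΔH = Σ(broken) − Σ(formed) = (2914 + 3D) − (4996) = −2082 + 3D
Setting this equal to −879 kJ gives 3D = 1203, so D = 401 kJ/mol.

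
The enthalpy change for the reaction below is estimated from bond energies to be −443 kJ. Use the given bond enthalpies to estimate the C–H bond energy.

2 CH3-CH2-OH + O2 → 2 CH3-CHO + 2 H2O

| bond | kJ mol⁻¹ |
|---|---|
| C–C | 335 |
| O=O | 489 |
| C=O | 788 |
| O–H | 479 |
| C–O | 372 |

D(C–H) ≈ 429 kJ/mol

Let D be the C–H bond energy.
Σ(broken) = 2×335 + 10×D + 2×372 + 2×479 + 1×489 = 2861 + 10D
Σ(formed) = 2×335 + 8×D + 2×788 + 4×479 = 4162 + 8D
ΔH = Σ(broken) − Σ(formed) = (2861 + 10D) − (4162 + 8D) = −1301 + 2D
Setting this equal to −443 kJ gives 2D = 858, so D = 429 kJ/mol.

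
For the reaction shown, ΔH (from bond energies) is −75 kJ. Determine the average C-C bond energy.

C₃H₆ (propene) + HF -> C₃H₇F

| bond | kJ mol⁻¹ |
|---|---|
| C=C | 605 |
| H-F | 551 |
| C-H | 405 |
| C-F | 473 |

D(C-C) ≈ 353 kJ/mol

Let D be the C-C bond energy.
Σ(broken) = 1×D + 6×405 + 1×605 + 1×551 = 3586 + D
Σ(formed) = 2×D + 1×473 + 7×405 = 3308 + 2D
ΔH = Σ(broken) − Σ(formed) = (3586 + D) − (3308 + 2D) = +278 − D
Setting this equal to −75 kJ gives D = 353 kJ/mol.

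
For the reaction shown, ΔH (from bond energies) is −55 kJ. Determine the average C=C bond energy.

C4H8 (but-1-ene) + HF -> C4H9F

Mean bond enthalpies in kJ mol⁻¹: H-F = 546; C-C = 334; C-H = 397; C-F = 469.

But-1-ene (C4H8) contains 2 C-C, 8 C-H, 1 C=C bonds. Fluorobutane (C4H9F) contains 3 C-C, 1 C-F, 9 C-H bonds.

D(C=C) ≈ 599 kJ/mol

Let D be the C=C bond energy.
Σ(broken) = 2×334 + 8×397 + 1×D + 1×546 = 4390 + D
Σ(formed) = 3×334 + 1×469 + 9×397 = 5044
ΔH = Σ(broken) − Σ(formed) = (4390 + D) − (5044) = −654 + D
Setting this equal to −55 kJ gives D = 599 kJ/mol.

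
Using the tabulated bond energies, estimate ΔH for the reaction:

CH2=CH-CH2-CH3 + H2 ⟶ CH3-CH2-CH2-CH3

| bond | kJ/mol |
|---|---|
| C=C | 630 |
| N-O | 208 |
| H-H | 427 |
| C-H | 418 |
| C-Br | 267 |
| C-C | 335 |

ΔH ≈ −114 kJ

Bonds broken (reactants):
  C-C: 2 × 335 = 670
  C-H: 8 × 418 = 3344
  C=C: 1 × 630 = 630
  H-H: 1 × 427 = 427
  Σ(broken) = 5071 kJ
Bonds formed (products):
  C-C: 3 × 335 = 1005
  C-H: 10 × 418 = 4180
  Σ(formed) = 5185 kJ
ΔH = Σ(broken) − Σ(formed) = 5071 − 5185 = −114 kJ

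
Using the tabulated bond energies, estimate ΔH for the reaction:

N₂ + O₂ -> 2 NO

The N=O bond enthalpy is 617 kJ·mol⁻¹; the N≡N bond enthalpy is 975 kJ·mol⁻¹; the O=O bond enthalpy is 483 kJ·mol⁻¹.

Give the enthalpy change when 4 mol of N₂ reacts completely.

Bonds broken (reactants):
  N≡N: 1 × 975 = 975
  O=O: 1 × 483 = 483
  Σ(broken) = 1458 kJ
Bonds formed (products):
  N=O: 2 × 617 = 1234
  Σ(formed) = 1234 kJ
ΔH = Σ(broken) − Σ(formed) = 1458 − 1234 = +224 kJ
For 4× the reaction as written: 4 × (+224) = +896 kJ

ΔH = +896 kJ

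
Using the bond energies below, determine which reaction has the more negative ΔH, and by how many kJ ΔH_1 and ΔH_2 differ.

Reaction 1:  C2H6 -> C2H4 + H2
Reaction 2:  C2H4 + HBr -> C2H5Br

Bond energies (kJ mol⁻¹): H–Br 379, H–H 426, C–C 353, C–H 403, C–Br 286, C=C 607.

Reaction 1:
  Bonds broken (reactants):
    C–C: 1 × 353 = 353
    C–H: 6 × 403 = 2418
    Σ(broken) = 2771 kJ
  Bonds formed (products):
    C–H: 4 × 403 = 1612
    C=C: 1 × 607 = 607
    H–H: 1 × 426 = 426
    Σ(formed) = 2645 kJ
  ΔH_1 = 2771 − 2645 = +126 kJ
Reaction 2:
  Bonds broken (reactants):
    C–H: 4 × 403 = 1612
    C=C: 1 × 607 = 607
    H–Br: 1 × 379 = 379
    Σ(broken) = 2598 kJ
  Bonds formed (products):
    C–Br: 1 × 286 = 286
    C–C: 1 × 353 = 353
    C–H: 5 × 403 = 2015
    Σ(formed) = 2654 kJ
  ΔH_2 = 2598 − 2654 = −56 kJ
ΔH_1 − ΔH_2 = +182 kJ, so reaction 2 has the more negative ΔH; |ΔH_1 − ΔH_2| = 182 kJ.

Reaction 2, by 182 kJ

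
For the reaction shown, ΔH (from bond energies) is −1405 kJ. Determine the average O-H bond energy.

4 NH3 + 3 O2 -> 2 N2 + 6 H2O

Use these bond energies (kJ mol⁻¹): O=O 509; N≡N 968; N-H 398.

Let D be the O-H bond energy.
Σ(broken) = 12×398 + 3×509 = 6303
Σ(formed) = 2×968 + 12×D = 1936 + 12D
ΔH = Σ(broken) − Σ(formed) = (6303) − (1936 + 12D) = +4367 − 12D
Setting this equal to −1405 kJ gives 12D = 5772, so D = 481 kJ/mol.

D(O-H) ≈ 481 kJ/mol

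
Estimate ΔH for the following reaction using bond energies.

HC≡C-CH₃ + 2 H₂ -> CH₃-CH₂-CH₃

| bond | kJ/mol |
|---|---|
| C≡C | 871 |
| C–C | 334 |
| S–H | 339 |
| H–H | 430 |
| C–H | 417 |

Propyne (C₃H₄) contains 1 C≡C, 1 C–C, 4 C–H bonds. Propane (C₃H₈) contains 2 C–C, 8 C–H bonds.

Bonds broken (reactants):
  C≡C: 1 × 871 = 871
  C–C: 1 × 334 = 334
  C–H: 4 × 417 = 1668
  H–H: 2 × 430 = 860
  Σ(broken) = 3733 kJ
Bonds formed (products):
  C–C: 2 × 334 = 668
  C–H: 8 × 417 = 3336
  Σ(formed) = 4004 kJ
ΔH = Σ(broken) − Σ(formed) = 3733 − 4004 = −271 kJ

ΔH ≈ −271 kJ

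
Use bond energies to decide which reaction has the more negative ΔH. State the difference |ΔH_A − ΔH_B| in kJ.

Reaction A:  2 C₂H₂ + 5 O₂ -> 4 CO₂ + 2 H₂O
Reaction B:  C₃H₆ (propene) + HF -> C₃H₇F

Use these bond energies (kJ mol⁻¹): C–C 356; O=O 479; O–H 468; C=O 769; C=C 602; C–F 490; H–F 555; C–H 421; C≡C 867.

Reaction A, by 2101 kJ

Reaction A:
  Bonds broken (reactants):
    C≡C: 2 × 867 = 1734
    C–H: 4 × 421 = 1684
    O=O: 5 × 479 = 2395
    Σ(broken) = 5813 kJ
  Bonds formed (products):
    C=O: 8 × 769 = 6152
    O–H: 4 × 468 = 1872
    Σ(formed) = 8024 kJ
  ΔH_A = 5813 − 8024 = −2211 kJ
Reaction B:
  Bonds broken (reactants):
    C–C: 1 × 356 = 356
    C–H: 6 × 421 = 2526
    C=C: 1 × 602 = 602
    H–F: 1 × 555 = 555
    Σ(broken) = 4039 kJ
  Bonds formed (products):
    C–C: 2 × 356 = 712
    C–F: 1 × 490 = 490
    C–H: 7 × 421 = 2947
    Σ(formed) = 4149 kJ
  ΔH_B = 4039 − 4149 = −110 kJ
ΔH_A − ΔH_B = −2101 kJ, so reaction A has the more negative ΔH; |ΔH_A − ΔH_B| = 2101 kJ.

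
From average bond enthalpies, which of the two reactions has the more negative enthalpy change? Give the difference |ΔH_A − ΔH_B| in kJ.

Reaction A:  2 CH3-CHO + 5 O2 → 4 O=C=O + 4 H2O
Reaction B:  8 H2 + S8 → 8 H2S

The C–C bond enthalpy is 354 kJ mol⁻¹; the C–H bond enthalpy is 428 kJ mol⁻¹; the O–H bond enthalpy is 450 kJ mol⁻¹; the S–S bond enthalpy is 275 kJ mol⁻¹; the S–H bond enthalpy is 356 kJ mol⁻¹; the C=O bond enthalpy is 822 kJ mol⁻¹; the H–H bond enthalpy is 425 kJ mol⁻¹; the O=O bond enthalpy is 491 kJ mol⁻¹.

Reaction A, by 1849 kJ

Reaction A:
  Bonds broken (reactants):
    C–C: 2 × 354 = 708
    C–H: 8 × 428 = 3424
    C=O: 2 × 822 = 1644
    O=O: 5 × 491 = 2455
    Σ(broken) = 8231 kJ
  Bonds formed (products):
    C=O: 8 × 822 = 6576
    O–H: 8 × 450 = 3600
    Σ(formed) = 10176 kJ
  ΔH_A = 8231 − 10176 = −1945 kJ
Reaction B:
  Bonds broken (reactants):
    H–H: 8 × 425 = 3400
    S–S: 8 × 275 = 2200
    Σ(broken) = 5600 kJ
  Bonds formed (products):
    S–H: 16 × 356 = 5696
    Σ(formed) = 5696 kJ
  ΔH_B = 5600 − 5696 = −96 kJ
ΔH_A − ΔH_B = −1849 kJ, so reaction A has the more negative ΔH; |ΔH_A − ΔH_B| = 1849 kJ.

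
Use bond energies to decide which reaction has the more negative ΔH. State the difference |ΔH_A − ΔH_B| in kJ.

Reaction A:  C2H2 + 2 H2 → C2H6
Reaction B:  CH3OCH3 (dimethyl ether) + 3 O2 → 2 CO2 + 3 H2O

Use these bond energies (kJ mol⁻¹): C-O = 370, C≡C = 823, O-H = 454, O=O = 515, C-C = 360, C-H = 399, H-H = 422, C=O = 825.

Reaction A:
  Bonds broken (reactants):
    C≡C: 1 × 823 = 823
    C-H: 2 × 399 = 798
    H-H: 2 × 422 = 844
    Σ(broken) = 2465 kJ
  Bonds formed (products):
    C-C: 1 × 360 = 360
    C-H: 6 × 399 = 2394
    Σ(formed) = 2754 kJ
  ΔH_A = 2465 − 2754 = −289 kJ
Reaction B:
  Bonds broken (reactants):
    C-H: 6 × 399 = 2394
    C-O: 2 × 370 = 740
    O=O: 3 × 515 = 1545
    Σ(broken) = 4679 kJ
  Bonds formed (products):
    C=O: 4 × 825 = 3300
    O-H: 6 × 454 = 2724
    Σ(formed) = 6024 kJ
  ΔH_B = 4679 − 6024 = −1345 kJ
ΔH_A − ΔH_B = +1056 kJ, so reaction B has the more negative ΔH; |ΔH_A − ΔH_B| = 1056 kJ.

Reaction B, by 1056 kJ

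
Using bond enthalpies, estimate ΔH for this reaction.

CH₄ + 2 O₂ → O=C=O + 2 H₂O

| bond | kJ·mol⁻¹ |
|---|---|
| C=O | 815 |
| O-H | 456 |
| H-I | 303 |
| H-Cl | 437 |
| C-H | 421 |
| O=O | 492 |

Bonds broken (reactants):
  C-H: 4 × 421 = 1684
  O=O: 2 × 492 = 984
  Σ(broken) = 2668 kJ
Bonds formed (products):
  C=O: 2 × 815 = 1630
  O-H: 4 × 456 = 1824
  Σ(formed) = 3454 kJ
ΔH = Σ(broken) − Σ(formed) = 2668 − 3454 = −786 kJ

ΔH ≈ −786 kJ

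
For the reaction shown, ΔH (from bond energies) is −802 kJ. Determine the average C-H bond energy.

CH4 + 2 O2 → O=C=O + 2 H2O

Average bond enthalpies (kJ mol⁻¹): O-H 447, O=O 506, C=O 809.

D(C-H) ≈ 398 kJ/mol

Let D be the C-H bond energy.
Σ(broken) = 4×D + 2×506 = 1012 + 4D
Σ(formed) = 2×809 + 4×447 = 3406
ΔH = Σ(broken) − Σ(formed) = (1012 + 4D) − (3406) = −2394 + 4D
Setting this equal to −802 kJ gives 4D = 1592, so D = 398 kJ/mol.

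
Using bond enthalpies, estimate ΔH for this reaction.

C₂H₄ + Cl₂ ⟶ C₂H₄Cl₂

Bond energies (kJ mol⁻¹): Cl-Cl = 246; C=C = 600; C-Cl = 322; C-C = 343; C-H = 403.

Bonds broken (reactants):
  C-H: 4 × 403 = 1612
  C=C: 1 × 600 = 600
  Cl-Cl: 1 × 246 = 246
  Σ(broken) = 2458 kJ
Bonds formed (products):
  C-C: 1 × 343 = 343
  C-Cl: 2 × 322 = 644
  C-H: 4 × 403 = 1612
  Σ(formed) = 2599 kJ
ΔH = Σ(broken) − Σ(formed) = 2458 − 2599 = −141 kJ

ΔH ≈ −141 kJ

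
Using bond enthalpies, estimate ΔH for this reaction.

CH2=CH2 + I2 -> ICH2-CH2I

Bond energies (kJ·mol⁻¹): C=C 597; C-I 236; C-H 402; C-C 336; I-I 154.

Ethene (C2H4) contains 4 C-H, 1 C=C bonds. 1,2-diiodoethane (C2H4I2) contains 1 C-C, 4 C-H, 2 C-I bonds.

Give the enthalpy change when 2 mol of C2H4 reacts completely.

Bonds broken (reactants):
  C-H: 4 × 402 = 1608
  C=C: 1 × 597 = 597
  I-I: 1 × 154 = 154
  Σ(broken) = 2359 kJ
Bonds formed (products):
  C-C: 1 × 336 = 336
  C-H: 4 × 402 = 1608
  C-I: 2 × 236 = 472
  Σ(formed) = 2416 kJ
ΔH = Σ(broken) − Σ(formed) = 2359 − 2416 = −57 kJ
For 2× the reaction as written: 2 × (−57) = −114 kJ

ΔH = −114 kJ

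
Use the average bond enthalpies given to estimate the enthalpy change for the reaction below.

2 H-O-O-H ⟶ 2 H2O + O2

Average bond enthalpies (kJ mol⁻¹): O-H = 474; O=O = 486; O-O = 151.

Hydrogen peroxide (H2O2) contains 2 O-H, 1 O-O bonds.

ΔH ≈ −184 kJ

Bonds broken (reactants):
  O-H: 4 × 474 = 1896
  O-O: 2 × 151 = 302
  Σ(broken) = 2198 kJ
Bonds formed (products):
  O-H: 4 × 474 = 1896
  O=O: 1 × 486 = 486
  Σ(formed) = 2382 kJ
ΔH = Σ(broken) − Σ(formed) = 2198 − 2382 = −184 kJ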